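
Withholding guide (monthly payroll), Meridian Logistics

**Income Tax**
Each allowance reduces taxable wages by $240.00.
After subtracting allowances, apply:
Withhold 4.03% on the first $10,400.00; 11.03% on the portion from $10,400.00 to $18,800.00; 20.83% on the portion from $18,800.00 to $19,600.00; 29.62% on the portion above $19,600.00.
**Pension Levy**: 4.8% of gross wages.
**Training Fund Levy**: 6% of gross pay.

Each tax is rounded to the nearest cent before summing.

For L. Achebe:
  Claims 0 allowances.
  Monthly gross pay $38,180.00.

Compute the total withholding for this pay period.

Income Tax: taxable = $38,180.00
  $1,512.28 + 29.62% × ($38,180.00 − $19,600.00) = $1,512.28 + 29.62% × $18,580.00 = $7,015.68
Pension Levy: 4.8% × $38,180.00 = $1,832.64
Training Fund Levy: 6% × $38,180.00 = $2,290.80
Total: $7,015.68 + $1,832.64 + $2,290.80 = $11,139.12

$11,139.12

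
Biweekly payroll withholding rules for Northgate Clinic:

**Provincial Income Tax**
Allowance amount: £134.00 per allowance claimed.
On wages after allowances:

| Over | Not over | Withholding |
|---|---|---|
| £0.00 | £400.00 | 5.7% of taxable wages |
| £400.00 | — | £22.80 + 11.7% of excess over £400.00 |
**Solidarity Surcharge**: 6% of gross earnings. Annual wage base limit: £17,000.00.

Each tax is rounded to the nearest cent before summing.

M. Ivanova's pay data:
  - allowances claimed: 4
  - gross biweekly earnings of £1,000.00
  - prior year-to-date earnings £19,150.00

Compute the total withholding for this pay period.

£30.29

Provincial Income Tax: taxable = £1,000.00 − 4×£134.00 = £464.00
  £22.80 + 11.7% × (£464.00 − £400.00) = £22.80 + 11.7% × £64.00 = £30.29
Solidarity Surcharge: YTD £19,150.00 ≥ cap £17,000.00 → £0.00
Total: £30.29 + £0.00 = £30.29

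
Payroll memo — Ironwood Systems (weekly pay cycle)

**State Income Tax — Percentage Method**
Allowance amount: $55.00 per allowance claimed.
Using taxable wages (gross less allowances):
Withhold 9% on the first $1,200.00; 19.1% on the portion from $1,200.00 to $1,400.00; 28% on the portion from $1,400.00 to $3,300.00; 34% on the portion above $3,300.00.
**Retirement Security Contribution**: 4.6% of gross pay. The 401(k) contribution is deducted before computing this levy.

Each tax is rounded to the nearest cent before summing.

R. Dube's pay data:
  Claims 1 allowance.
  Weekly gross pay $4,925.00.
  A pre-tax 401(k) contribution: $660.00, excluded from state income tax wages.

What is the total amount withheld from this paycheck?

$1,183.79

State Income Tax: taxable = $4,925.00 − $660.00 − 1×$55.00 = $4,210.00
  $678.20 + 34% × ($4,210.00 − $3,300.00) = $678.20 + 34% × $910.00 = $987.60
Retirement Security Contribution: 4.6% × $4,265.00 = $196.19
Total: $987.60 + $196.19 = $1,183.79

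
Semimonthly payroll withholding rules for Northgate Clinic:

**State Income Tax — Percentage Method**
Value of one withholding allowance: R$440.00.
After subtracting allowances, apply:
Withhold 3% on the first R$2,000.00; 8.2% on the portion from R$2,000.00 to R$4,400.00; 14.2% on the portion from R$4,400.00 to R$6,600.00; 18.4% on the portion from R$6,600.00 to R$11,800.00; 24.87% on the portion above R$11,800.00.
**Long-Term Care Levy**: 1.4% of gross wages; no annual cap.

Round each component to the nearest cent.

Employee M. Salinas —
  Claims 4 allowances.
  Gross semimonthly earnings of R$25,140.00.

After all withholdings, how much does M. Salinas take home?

R$20,382.09

State Income Tax: taxable = R$25,140.00 − 4×R$440.00 = R$23,380.00
  R$1,526.00 + 24.87% × (R$23,380.00 − R$11,800.00) = R$1,526.00 + 24.87% × R$11,580.00 = R$4,405.95
Long-Term Care Levy: 1.4% × R$25,140.00 = R$351.96
Total withheld: R$4,405.95 + R$351.96 = R$4,757.91
Net pay: R$25,140.00 − R$4,757.91 = R$20,382.09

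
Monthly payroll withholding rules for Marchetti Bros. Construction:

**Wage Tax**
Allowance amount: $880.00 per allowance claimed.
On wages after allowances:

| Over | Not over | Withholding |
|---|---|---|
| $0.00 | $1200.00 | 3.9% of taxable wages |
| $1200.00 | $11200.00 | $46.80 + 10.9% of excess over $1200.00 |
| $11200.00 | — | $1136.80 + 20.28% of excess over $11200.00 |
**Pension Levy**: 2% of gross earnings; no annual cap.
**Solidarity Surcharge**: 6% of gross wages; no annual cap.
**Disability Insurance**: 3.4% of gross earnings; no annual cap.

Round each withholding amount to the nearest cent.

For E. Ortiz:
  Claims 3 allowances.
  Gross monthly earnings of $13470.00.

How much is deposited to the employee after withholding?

$10837.95

Wage Tax: taxable = $13470.00 − 3×$880.00 = $10830.00
  $46.80 + 10.9% × ($10830.00 − $1200.00) = $46.80 + 10.9% × $9630.00 = $1096.47
Pension Levy: 2% × $13470.00 = $269.40
Solidarity Surcharge: 6% × $13470.00 = $808.20
Disability Insurance: 3.4% × $13470.00 = $457.98
Total withheld: $1096.47 + $269.40 + $808.20 + $457.98 = $2632.05
Net pay: $13470.00 − $2632.05 = $10837.95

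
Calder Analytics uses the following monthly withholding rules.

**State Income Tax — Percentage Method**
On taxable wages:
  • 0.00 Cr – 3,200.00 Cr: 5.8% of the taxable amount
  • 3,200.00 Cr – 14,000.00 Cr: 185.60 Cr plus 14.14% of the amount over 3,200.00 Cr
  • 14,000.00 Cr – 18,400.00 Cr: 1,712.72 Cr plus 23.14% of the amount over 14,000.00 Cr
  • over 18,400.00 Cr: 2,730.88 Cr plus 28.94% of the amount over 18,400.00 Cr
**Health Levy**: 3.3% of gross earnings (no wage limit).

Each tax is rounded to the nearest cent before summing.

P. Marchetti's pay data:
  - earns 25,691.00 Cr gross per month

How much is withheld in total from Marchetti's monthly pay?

State Income Tax: taxable = 25,691.00 Cr
  2,730.88 Cr + 28.94% × (25,691.00 Cr − 18,400.00 Cr) = 2,730.88 Cr + 28.94% × 7,291.00 Cr = 4,840.90 Cr
Health Levy: 3.3% × 25,691.00 Cr = 847.80 Cr
Total: 4,840.90 Cr + 847.80 Cr = 5,688.70 Cr

5,688.70 Cr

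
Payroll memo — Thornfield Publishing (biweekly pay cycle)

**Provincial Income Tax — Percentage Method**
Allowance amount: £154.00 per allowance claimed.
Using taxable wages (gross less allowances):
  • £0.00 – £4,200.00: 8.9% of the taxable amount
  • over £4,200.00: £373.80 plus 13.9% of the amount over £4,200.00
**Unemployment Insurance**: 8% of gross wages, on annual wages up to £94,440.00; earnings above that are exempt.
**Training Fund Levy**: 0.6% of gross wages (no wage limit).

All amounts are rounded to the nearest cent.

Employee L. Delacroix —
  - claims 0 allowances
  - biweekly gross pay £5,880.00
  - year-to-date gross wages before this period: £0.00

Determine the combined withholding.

Provincial Income Tax: taxable = £5,880.00
  £373.80 + 13.9% × (£5,880.00 − £4,200.00) = £373.80 + 13.9% × £1,680.00 = £607.32
Unemployment Insurance: 8% × £5,880.00 = £470.40
Training Fund Levy: 0.6% × £5,880.00 = £35.28
Total: £607.32 + £470.40 + £35.28 = £1,113.00

£1,113.00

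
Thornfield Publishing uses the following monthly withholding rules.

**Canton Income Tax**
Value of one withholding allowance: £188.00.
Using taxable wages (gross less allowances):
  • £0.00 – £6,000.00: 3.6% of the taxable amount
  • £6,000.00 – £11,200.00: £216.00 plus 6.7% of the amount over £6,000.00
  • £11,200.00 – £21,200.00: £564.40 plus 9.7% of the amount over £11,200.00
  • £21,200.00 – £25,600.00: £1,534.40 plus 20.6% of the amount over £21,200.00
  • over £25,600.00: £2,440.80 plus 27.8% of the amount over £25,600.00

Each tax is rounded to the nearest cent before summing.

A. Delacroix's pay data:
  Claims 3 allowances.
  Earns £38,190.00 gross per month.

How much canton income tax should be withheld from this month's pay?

£5,784.03

Canton Income Tax: taxable = £38,190.00 − 3×£188.00 = £37,626.00
  £2,440.80 + 27.8% × (£37,626.00 − £25,600.00) = £2,440.80 + 27.8% × £12,026.00 = £5,784.03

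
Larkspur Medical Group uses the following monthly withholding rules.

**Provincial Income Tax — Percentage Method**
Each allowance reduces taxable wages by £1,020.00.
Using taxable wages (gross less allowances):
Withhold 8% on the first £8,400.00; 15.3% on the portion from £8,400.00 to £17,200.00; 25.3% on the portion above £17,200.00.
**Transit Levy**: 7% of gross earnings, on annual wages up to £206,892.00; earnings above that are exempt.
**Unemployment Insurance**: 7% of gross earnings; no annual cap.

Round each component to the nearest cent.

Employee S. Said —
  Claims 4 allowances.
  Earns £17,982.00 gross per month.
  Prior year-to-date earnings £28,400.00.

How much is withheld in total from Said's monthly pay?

Provincial Income Tax: taxable = £17,982.00 − 4×£1,020.00 = £13,902.00
  £672.00 + 15.3% × (£13,902.00 − £8,400.00) = £672.00 + 15.3% × £5,502.00 = £1,513.81
Transit Levy: 7% × £17,982.00 = £1,258.74
Unemployment Insurance: 7% × £17,982.00 = £1,258.74
Total: £1,513.81 + £1,258.74 + £1,258.74 = £4,031.29

£4,031.29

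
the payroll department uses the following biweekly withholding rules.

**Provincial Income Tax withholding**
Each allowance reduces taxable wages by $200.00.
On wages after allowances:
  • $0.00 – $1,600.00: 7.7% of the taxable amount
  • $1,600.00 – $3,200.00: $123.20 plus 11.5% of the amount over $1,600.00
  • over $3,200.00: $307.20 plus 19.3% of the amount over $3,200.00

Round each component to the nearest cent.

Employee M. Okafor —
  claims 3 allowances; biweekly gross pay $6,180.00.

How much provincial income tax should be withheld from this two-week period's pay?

Provincial Income Tax: taxable = $6,180.00 − 3×$200.00 = $5,580.00
  $307.20 + 19.3% × ($5,580.00 − $3,200.00) = $307.20 + 19.3% × $2,380.00 = $766.54

$766.54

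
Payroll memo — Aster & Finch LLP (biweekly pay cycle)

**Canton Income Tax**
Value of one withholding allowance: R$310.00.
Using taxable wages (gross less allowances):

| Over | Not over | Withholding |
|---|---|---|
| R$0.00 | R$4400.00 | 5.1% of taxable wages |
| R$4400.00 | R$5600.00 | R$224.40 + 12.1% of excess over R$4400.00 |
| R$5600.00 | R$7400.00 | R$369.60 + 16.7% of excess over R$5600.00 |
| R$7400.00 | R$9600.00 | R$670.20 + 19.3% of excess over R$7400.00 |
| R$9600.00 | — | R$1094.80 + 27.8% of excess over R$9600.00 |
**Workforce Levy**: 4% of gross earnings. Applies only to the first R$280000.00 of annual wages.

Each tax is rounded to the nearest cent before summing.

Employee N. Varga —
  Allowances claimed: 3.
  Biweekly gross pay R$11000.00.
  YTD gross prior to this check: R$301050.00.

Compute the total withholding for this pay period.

R$1225.46

Canton Income Tax: taxable = R$11000.00 − 3×R$310.00 = R$10070.00
  R$1094.80 + 27.8% × (R$10070.00 − R$9600.00) = R$1094.80 + 27.8% × R$470.00 = R$1225.46
Workforce Levy: YTD R$301050.00 ≥ cap R$280000.00 → R$0.00
Total: R$1225.46 + R$0.00 = R$1225.46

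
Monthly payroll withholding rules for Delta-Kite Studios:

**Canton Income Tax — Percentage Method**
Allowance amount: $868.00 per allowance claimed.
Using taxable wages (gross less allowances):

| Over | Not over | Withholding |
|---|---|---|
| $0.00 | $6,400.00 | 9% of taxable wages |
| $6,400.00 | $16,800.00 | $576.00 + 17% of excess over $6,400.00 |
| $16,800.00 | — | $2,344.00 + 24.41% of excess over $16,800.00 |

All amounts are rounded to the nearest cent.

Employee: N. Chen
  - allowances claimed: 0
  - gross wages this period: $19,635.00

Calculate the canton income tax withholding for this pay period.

$3,036.02

Canton Income Tax: taxable = $19,635.00
  $2,344.00 + 24.41% × ($19,635.00 − $16,800.00) = $2,344.00 + 24.41% × $2,835.00 = $3,036.02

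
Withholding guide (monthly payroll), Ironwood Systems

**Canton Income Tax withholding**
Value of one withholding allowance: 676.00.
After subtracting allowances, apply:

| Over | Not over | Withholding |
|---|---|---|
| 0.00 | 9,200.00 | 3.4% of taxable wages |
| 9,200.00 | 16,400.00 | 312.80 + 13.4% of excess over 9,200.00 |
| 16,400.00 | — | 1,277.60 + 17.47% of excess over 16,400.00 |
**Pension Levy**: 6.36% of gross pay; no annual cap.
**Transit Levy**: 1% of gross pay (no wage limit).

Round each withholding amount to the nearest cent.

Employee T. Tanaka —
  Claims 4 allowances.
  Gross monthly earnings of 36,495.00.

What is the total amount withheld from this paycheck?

Canton Income Tax: taxable = 36,495.00 − 4×676.00 = 33,791.00
  1,277.60 + 17.47% × (33,791.00 − 16,400.00) = 1,277.60 + 17.47% × 17,391.00 = 4,315.81
Pension Levy: 6.36% × 36,495.00 = 2,321.08
Transit Levy: 1% × 36,495.00 = 364.95
Total: 4,315.81 + 2,321.08 + 364.95 = 7,001.84

7,001.84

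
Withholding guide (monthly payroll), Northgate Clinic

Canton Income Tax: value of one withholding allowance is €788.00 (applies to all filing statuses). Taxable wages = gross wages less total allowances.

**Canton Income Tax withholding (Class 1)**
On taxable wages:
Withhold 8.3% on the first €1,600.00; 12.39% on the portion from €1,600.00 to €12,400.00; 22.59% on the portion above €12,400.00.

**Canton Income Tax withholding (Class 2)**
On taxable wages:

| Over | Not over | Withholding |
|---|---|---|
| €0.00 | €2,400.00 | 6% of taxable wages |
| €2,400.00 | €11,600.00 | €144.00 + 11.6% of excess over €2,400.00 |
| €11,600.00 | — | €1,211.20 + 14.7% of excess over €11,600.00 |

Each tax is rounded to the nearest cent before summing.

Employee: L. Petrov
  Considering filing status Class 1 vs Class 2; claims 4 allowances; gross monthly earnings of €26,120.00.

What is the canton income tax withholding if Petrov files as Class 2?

Canton Income Tax (Class 2): taxable = €26,120.00 − 4×€788.00 = €22,968.00
  €1,211.20 + 14.7% × (€22,968.00 − €11,600.00) = €1,211.20 + 14.7% × €11,368.00 = €2,882.30

€2,882.30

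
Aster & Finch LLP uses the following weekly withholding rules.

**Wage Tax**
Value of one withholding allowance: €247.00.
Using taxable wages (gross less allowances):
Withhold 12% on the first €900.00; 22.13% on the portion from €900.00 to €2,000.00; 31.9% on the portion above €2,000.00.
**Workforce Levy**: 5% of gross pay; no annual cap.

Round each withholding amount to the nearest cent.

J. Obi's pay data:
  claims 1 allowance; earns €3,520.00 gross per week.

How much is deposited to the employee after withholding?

Wage Tax: taxable = €3,520.00 − 1×€247.00 = €3,273.00
  €351.43 + 31.9% × (€3,273.00 − €2,000.00) = €351.43 + 31.9% × €1,273.00 = €757.52
Workforce Levy: 5% × €3,520.00 = €176.00
Total withheld: €757.52 + €176.00 = €933.52
Net pay: €3,520.00 − €933.52 = €2,586.48

€2,586.48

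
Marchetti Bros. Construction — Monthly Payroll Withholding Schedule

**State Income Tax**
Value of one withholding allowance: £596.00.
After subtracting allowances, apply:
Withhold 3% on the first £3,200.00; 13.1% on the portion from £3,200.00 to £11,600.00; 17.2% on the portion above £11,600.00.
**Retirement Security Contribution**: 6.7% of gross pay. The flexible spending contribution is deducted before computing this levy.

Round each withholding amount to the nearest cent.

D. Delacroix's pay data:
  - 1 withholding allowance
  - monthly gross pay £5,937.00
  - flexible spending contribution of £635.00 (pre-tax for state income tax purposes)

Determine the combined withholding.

£648.52

State Income Tax: taxable = £5,937.00 − £635.00 − 1×£596.00 = £4,706.00
  £96.00 + 13.1% × (£4,706.00 − £3,200.00) = £96.00 + 13.1% × £1,506.00 = £293.29
Retirement Security Contribution: 6.7% × £5,302.00 = £355.23
Total: £293.29 + £355.23 = £648.52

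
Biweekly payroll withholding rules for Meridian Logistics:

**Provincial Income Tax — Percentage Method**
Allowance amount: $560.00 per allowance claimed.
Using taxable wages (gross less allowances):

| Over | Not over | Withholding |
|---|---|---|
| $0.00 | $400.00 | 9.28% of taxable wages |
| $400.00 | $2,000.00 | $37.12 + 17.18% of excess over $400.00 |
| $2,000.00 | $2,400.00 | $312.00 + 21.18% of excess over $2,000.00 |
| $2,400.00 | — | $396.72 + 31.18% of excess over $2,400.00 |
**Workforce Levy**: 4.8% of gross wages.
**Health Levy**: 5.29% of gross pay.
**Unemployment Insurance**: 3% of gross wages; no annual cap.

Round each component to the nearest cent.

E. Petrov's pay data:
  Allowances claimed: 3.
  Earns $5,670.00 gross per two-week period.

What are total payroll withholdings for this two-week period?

Provincial Income Tax: taxable = $5,670.00 − 3×$560.00 = $3,990.00
  $396.72 + 31.18% × ($3,990.00 − $2,400.00) = $396.72 + 31.18% × $1,590.00 = $892.48
Workforce Levy: 4.8% × $5,670.00 = $272.16
Health Levy: 5.29% × $5,670.00 = $299.94
Unemployment Insurance: 3% × $5,670.00 = $170.10
Total: $892.48 + $272.16 + $299.94 + $170.10 = $1,634.68

$1,634.68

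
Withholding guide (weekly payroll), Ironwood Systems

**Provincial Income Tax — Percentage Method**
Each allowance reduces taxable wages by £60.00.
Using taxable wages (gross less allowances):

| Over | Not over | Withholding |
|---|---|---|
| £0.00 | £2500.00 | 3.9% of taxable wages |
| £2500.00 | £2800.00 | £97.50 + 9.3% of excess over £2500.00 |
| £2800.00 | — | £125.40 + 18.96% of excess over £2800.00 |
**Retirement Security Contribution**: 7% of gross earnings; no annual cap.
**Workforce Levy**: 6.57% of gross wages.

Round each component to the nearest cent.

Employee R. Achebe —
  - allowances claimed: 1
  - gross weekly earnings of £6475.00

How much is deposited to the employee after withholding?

£4785.54

Provincial Income Tax: taxable = £6475.00 − 1×£60.00 = £6415.00
  £125.40 + 18.96% × (£6415.00 − £2800.00) = £125.40 + 18.96% × £3615.00 = £810.80
Retirement Security Contribution: 7% × £6475.00 = £453.25
Workforce Levy: 6.57% × £6475.00 = £425.41
Total withheld: £810.80 + £453.25 + £425.41 = £1689.46
Net pay: £6475.00 − £1689.46 = £4785.54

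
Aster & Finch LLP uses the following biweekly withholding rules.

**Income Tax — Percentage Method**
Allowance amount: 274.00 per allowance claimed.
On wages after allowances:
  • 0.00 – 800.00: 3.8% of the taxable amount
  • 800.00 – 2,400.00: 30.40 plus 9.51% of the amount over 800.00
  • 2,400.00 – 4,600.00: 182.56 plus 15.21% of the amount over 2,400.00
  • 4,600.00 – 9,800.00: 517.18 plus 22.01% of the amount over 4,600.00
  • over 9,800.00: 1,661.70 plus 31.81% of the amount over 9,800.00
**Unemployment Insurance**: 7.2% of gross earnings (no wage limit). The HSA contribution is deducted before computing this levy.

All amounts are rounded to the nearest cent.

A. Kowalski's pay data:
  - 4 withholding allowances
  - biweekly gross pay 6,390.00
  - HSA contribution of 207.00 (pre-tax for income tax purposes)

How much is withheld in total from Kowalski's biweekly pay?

Income Tax: taxable = 6,390.00 − 207.00 − 4×274.00 = 5,087.00
  517.18 + 22.01% × (5,087.00 − 4,600.00) = 517.18 + 22.01% × 487.00 = 624.37
Unemployment Insurance: 7.2% × 6,183.00 = 445.18
Total: 624.37 + 445.18 = 1,069.55

1,069.55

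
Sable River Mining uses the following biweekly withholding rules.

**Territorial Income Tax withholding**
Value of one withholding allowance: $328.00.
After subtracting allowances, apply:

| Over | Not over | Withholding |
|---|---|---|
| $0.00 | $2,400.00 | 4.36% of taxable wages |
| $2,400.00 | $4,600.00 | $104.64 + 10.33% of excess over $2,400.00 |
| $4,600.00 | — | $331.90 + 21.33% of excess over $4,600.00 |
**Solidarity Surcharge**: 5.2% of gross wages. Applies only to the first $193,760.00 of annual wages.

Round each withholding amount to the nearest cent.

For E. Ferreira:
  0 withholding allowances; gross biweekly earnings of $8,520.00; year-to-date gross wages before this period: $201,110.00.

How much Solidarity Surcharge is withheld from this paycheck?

Solidarity Surcharge: YTD $201,110.00 ≥ cap $193,760.00 → $0.00

$0.00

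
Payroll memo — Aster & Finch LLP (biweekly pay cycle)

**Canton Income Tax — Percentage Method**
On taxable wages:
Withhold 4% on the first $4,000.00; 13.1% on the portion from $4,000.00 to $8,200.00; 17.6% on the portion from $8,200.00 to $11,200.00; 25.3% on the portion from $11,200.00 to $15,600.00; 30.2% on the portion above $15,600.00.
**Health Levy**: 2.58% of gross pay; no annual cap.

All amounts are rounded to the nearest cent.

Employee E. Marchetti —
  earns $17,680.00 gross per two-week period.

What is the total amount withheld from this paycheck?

Canton Income Tax: taxable = $17,680.00
  $2,351.40 + 30.2% × ($17,680.00 − $15,600.00) = $2,351.40 + 30.2% × $2,080.00 = $2,979.56
Health Levy: 2.58% × $17,680.00 = $456.14
Total: $2,979.56 + $456.14 = $3,435.70

$3,435.70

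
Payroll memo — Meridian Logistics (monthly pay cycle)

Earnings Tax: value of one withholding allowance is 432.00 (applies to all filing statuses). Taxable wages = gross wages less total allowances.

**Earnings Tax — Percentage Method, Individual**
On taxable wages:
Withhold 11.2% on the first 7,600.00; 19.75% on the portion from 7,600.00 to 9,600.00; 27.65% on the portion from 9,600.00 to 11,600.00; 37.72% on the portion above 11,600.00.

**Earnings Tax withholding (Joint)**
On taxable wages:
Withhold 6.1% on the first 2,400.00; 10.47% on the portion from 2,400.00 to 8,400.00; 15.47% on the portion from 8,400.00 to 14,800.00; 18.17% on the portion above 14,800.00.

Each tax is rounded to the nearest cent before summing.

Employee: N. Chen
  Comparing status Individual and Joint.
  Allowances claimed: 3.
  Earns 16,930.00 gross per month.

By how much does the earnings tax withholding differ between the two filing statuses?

1,404.60

Earnings Tax (Individual): taxable = 16,930.00 − 3×432.00 = 15,634.00
  1,799.20 + 37.72% × (15,634.00 − 11,600.00) = 1,799.20 + 37.72% × 4,034.00 = 3,320.82
Earnings Tax (Joint): taxable = 16,930.00 − 3×432.00 = 15,634.00
  1,764.68 + 18.17% × (15,634.00 − 14,800.00) = 1,764.68 + 18.17% × 834.00 = 1,916.22
Difference: |3,320.82 − 1,916.22| = 1,404.60 (higher under Individual)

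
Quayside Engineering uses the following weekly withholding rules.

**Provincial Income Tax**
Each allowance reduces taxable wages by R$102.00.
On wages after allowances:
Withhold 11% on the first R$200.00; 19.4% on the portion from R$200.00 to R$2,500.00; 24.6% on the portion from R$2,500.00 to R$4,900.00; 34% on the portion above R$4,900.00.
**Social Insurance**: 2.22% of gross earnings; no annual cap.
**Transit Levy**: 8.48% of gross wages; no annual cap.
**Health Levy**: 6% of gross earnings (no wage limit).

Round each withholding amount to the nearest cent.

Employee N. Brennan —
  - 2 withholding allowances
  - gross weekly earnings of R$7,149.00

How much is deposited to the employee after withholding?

Provincial Income Tax: taxable = R$7,149.00 − 2×R$102.00 = R$6,945.00
  R$1,058.60 + 34% × (R$6,945.00 − R$4,900.00) = R$1,058.60 + 34% × R$2,045.00 = R$1,753.90
Social Insurance: 2.22% × R$7,149.00 = R$158.71
Transit Levy: 8.48% × R$7,149.00 = R$606.24
Health Levy: 6% × R$7,149.00 = R$428.94
Total withheld: R$1,753.90 + R$158.71 + R$606.24 + R$428.94 = R$2,947.79
Net pay: R$7,149.00 − R$2,947.79 = R$4,201.21

R$4,201.21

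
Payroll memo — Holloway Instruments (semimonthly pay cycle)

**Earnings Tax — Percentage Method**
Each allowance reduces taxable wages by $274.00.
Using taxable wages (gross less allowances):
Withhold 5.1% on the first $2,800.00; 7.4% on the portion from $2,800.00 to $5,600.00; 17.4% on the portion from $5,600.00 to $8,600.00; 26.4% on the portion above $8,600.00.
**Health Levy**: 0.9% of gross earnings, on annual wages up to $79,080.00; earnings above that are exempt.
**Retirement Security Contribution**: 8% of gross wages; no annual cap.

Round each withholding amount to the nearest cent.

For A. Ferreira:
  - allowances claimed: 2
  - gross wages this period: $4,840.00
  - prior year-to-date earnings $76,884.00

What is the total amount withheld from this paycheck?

Earnings Tax: taxable = $4,840.00 − 2×$274.00 = $4,292.00
  $142.80 + 7.4% × ($4,292.00 − $2,800.00) = $142.80 + 7.4% × $1,492.00 = $253.21
Health Levy: cap $79,080.00 − YTD $76,884.00 = $2,196.00 subject; 0.9% × $2,196.00 = $19.76
Retirement Security Contribution: 8% × $4,840.00 = $387.20
Total: $253.21 + $19.76 + $387.20 = $660.17

$660.17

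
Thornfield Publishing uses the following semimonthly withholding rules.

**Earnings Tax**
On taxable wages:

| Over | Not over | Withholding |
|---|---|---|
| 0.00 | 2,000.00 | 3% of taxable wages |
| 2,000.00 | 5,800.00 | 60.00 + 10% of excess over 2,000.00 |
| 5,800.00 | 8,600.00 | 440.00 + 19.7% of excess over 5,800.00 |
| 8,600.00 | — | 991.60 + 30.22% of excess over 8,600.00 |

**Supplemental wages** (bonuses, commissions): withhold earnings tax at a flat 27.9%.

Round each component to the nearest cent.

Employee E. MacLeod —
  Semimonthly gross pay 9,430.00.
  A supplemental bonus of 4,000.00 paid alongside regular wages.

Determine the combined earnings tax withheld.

Earnings Tax: taxable = 9,430.00
  991.60 + 30.22% × (9,430.00 − 8,600.00) = 991.60 + 30.22% × 830.00 = 1,242.43
Supplemental (27.9% flat on bonus): 27.9% × 4,000.00 = 1,116.00
Total earnings tax: 1,242.43 + 1,116.00 = 2,358.43

2,358.43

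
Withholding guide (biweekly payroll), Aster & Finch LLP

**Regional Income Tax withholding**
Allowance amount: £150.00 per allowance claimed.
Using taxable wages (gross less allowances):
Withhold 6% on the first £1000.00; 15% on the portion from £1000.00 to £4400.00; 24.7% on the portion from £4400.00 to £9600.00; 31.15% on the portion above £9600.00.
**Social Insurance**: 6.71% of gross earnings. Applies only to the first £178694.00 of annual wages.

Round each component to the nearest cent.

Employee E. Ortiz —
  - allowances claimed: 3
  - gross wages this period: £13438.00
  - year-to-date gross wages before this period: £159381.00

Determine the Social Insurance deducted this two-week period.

£901.69

Social Insurance: 6.71% × £13438.00 = £901.69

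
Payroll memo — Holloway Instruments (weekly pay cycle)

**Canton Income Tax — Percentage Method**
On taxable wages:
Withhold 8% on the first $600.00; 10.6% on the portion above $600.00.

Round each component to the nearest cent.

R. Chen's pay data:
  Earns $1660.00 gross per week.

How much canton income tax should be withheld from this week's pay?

$160.36

Canton Income Tax: taxable = $1660.00
  $48.00 + 10.6% × ($1660.00 − $600.00) = $48.00 + 10.6% × $1060.00 = $160.36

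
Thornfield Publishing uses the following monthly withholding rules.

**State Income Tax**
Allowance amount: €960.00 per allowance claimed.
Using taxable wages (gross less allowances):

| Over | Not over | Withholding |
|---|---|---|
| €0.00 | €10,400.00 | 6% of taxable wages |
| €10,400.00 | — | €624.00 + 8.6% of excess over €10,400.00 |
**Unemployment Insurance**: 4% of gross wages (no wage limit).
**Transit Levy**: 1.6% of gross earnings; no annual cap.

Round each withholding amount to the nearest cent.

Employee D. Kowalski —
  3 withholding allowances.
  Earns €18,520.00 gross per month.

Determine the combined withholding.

€2,111.76

State Income Tax: taxable = €18,520.00 − 3×€960.00 = €15,640.00
  €624.00 + 8.6% × (€15,640.00 − €10,400.00) = €624.00 + 8.6% × €5,240.00 = €1,074.64
Unemployment Insurance: 4% × €18,520.00 = €740.80
Transit Levy: 1.6% × €18,520.00 = €296.32
Total: €1,074.64 + €740.80 + €296.32 = €2,111.76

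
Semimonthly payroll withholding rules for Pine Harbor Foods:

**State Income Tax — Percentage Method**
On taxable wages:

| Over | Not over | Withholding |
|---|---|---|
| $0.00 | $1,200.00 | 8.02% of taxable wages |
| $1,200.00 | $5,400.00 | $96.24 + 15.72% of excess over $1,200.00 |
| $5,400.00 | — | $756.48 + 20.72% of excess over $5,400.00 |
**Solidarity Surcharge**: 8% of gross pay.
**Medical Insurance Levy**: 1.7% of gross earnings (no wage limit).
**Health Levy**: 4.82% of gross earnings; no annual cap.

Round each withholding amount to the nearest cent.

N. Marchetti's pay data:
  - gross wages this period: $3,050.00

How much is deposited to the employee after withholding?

State Income Tax: taxable = $3,050.00
  $96.24 + 15.72% × ($3,050.00 − $1,200.00) = $96.24 + 15.72% × $1,850.00 = $387.06
Solidarity Surcharge: 8% × $3,050.00 = $244.00
Medical Insurance Levy: 1.7% × $3,050.00 = $51.85
Health Levy: 4.82% × $3,050.00 = $147.01
Total withheld: $387.06 + $244.00 + $51.85 + $147.01 = $829.92
Net pay: $3,050.00 − $829.92 = $2,220.08

$2,220.08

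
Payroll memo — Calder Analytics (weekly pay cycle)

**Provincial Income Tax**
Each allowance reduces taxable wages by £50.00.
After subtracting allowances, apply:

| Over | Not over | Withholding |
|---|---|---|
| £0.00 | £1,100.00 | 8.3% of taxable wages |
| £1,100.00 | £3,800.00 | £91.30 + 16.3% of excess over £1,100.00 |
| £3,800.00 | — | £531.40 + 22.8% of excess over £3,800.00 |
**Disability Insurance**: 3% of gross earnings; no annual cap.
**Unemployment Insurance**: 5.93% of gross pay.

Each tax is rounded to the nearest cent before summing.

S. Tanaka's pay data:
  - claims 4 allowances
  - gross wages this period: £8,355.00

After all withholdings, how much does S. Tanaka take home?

£6,084.56

Provincial Income Tax: taxable = £8,355.00 − 4×£50.00 = £8,155.00
  £531.40 + 22.8% × (£8,155.00 − £3,800.00) = £531.40 + 22.8% × £4,355.00 = £1,524.34
Disability Insurance: 3% × £8,355.00 = £250.65
Unemployment Insurance: 5.93% × £8,355.00 = £495.45
Total withheld: £1,524.34 + £250.65 + £495.45 = £2,270.44
Net pay: £8,355.00 − £2,270.44 = £6,084.56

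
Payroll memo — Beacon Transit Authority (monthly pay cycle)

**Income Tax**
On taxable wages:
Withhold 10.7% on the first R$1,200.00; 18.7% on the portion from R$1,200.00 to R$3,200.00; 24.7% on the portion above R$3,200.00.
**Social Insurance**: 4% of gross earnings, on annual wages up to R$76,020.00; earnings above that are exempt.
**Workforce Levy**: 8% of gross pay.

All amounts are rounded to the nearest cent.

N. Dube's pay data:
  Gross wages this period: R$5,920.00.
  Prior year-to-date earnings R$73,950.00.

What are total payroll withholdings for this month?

Income Tax: taxable = R$5,920.00
  R$502.40 + 24.7% × (R$5,920.00 − R$3,200.00) = R$502.40 + 24.7% × R$2,720.00 = R$1,174.24
Social Insurance: cap R$76,020.00 − YTD R$73,950.00 = R$2,070.00 subject; 4% × R$2,070.00 = R$82.80
Workforce Levy: 8% × R$5,920.00 = R$473.60
Total: R$1,174.24 + R$82.80 + R$473.60 = R$1,730.64

R$1,730.64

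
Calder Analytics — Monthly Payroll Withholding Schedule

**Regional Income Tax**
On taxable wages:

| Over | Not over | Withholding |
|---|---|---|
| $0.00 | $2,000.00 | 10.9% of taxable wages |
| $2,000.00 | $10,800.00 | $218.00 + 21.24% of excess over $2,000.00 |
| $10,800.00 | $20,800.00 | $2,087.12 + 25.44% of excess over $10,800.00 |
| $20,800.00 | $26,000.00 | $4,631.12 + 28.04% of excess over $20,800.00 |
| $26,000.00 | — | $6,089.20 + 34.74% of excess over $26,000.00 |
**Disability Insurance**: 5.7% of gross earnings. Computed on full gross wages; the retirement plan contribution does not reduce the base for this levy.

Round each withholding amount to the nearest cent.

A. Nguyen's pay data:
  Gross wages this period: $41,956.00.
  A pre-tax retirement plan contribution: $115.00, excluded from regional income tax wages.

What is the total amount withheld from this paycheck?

Regional Income Tax: taxable = $41,956.00 − $115.00 = $41,841.00
  $6,089.20 + 34.74% × ($41,841.00 − $26,000.00) = $6,089.20 + 34.74% × $15,841.00 = $11,592.36
Disability Insurance: 5.7% × $41,956.00 = $2,391.49
Total: $11,592.36 + $2,391.49 = $13,983.85

$13,983.85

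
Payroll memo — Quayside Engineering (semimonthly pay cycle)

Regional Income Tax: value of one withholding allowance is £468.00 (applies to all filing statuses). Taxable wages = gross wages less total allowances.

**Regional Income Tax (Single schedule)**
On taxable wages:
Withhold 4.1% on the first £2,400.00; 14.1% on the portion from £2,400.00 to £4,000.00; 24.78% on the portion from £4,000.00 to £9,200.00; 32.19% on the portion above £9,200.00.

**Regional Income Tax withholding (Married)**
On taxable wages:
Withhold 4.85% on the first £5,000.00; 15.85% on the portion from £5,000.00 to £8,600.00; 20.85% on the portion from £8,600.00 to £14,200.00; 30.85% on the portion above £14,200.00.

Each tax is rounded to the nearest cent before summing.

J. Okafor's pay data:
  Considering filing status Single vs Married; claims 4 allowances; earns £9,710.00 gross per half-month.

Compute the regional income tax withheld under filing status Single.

Regional Income Tax (Single): taxable = £9,710.00 − 4×£468.00 = £7,838.00
  £324.00 + 24.78% × (£7,838.00 − £4,000.00) = £324.00 + 24.78% × £3,838.00 = £1,275.06

£1,275.06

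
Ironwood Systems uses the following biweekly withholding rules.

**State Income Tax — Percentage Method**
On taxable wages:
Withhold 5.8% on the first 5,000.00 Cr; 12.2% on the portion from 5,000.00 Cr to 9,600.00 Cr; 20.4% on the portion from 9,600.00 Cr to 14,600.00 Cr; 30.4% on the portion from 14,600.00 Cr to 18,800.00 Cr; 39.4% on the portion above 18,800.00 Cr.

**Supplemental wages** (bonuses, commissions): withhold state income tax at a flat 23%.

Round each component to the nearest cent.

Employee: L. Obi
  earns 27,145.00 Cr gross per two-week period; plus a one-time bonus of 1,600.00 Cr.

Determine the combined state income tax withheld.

6,803.93 Cr

State Income Tax: taxable = 27,145.00 Cr
  3,148.00 Cr + 39.4% × (27,145.00 Cr − 18,800.00 Cr) = 3,148.00 Cr + 39.4% × 8,345.00 Cr = 6,435.93 Cr
Supplemental (23% flat on bonus): 23% × 1,600.00 Cr = 368.00 Cr
Total state income tax: 6,435.93 Cr + 368.00 Cr = 6,803.93 Cr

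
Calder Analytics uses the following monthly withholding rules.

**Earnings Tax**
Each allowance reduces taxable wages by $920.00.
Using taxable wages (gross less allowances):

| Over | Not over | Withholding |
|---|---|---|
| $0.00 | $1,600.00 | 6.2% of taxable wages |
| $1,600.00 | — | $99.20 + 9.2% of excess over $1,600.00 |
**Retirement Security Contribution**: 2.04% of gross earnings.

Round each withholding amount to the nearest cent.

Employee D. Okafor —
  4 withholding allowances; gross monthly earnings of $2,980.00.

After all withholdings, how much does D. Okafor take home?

Earnings Tax: taxable = $2,980.00 − 4×$920.00 = $-700.00
  Taxable ≤ 0 → $0.00
Retirement Security Contribution: 2.04% × $2,980.00 = $60.79
Total withheld: $0.00 + $60.79 = $60.79
Net pay: $2,980.00 − $60.79 = $2,919.21

$2,919.21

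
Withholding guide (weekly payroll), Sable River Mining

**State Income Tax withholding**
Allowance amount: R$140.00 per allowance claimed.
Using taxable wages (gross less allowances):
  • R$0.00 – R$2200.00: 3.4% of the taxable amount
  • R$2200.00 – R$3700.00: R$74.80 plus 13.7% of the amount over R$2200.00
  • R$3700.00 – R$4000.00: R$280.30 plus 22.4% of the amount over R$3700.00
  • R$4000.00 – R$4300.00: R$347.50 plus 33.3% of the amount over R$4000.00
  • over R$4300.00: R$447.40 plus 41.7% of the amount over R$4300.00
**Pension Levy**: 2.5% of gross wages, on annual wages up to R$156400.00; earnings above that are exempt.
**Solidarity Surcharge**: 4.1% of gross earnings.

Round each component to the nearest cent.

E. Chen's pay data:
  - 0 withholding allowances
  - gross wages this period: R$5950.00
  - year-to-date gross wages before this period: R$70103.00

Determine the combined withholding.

R$1528.15

State Income Tax: taxable = R$5950.00
  R$447.40 + 41.7% × (R$5950.00 − R$4300.00) = R$447.40 + 41.7% × R$1650.00 = R$1135.45
Pension Levy: 2.5% × R$5950.00 = R$148.75
Solidarity Surcharge: 4.1% × R$5950.00 = R$243.95
Total: R$1135.45 + R$148.75 + R$243.95 = R$1528.15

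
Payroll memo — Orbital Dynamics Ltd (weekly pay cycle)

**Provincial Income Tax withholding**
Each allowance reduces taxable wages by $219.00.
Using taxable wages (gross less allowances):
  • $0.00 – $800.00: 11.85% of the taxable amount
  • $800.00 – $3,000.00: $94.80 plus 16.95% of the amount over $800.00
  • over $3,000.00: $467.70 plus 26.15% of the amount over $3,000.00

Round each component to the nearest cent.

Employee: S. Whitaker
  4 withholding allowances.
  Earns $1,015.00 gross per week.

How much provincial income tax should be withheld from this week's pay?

Provincial Income Tax: taxable = $1,015.00 − 4×$219.00 = $139.00
  11.85% × $139.00 = $16.47

$16.47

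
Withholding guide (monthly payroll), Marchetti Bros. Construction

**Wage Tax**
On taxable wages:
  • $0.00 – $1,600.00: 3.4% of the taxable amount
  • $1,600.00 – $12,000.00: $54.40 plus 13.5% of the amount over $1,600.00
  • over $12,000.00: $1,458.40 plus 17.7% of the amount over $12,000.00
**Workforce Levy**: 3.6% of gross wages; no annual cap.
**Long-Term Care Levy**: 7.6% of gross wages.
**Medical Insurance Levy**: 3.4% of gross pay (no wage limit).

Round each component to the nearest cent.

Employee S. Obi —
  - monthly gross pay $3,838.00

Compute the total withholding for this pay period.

$916.88

Wage Tax: taxable = $3,838.00
  $54.40 + 13.5% × ($3,838.00 − $1,600.00) = $54.40 + 13.5% × $2,238.00 = $356.53
Workforce Levy: 3.6% × $3,838.00 = $138.17
Long-Term Care Levy: 7.6% × $3,838.00 = $291.69
Medical Insurance Levy: 3.4% × $3,838.00 = $130.49
Total: $356.53 + $138.17 + $291.69 + $130.49 = $916.88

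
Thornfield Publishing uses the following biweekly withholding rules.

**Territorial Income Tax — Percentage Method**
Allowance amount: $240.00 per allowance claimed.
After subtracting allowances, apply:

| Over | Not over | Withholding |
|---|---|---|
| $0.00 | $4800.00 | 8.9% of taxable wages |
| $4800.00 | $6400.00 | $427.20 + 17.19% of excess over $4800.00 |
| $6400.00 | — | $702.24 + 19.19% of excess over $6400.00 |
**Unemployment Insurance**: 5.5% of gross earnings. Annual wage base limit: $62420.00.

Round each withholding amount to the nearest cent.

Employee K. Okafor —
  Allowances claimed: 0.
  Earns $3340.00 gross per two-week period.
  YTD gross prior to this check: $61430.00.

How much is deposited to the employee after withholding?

$2988.29

Territorial Income Tax: taxable = $3340.00
  8.9% × $3340.00 = $297.26
Unemployment Insurance: cap $62420.00 − YTD $61430.00 = $990.00 subject; 5.5% × $990.00 = $54.45
Total withheld: $297.26 + $54.45 = $351.71
Net pay: $3340.00 − $351.71 = $2988.29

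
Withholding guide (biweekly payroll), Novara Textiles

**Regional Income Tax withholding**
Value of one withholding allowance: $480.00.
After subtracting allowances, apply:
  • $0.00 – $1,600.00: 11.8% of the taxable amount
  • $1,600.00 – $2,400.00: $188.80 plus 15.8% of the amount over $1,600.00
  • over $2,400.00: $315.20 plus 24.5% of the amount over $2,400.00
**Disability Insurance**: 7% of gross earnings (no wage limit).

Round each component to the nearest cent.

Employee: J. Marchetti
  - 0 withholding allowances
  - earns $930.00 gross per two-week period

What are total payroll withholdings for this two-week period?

Regional Income Tax: taxable = $930.00
  11.8% × $930.00 = $109.74
Disability Insurance: 7% × $930.00 = $65.10
Total: $109.74 + $65.10 = $174.84

$174.84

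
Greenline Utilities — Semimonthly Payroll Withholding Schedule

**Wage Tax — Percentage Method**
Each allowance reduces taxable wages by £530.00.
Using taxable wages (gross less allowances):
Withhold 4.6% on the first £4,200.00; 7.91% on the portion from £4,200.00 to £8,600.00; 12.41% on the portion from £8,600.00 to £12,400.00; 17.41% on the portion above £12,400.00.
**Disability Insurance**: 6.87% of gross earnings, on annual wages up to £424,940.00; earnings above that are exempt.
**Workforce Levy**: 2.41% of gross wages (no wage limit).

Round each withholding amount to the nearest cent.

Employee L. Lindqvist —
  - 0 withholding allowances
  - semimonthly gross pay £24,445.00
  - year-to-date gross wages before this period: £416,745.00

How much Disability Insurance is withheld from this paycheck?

£563.00

Disability Insurance: cap £424,940.00 − YTD £416,745.00 = £8,195.00 subject; 6.87% × £8,195.00 = £563.00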